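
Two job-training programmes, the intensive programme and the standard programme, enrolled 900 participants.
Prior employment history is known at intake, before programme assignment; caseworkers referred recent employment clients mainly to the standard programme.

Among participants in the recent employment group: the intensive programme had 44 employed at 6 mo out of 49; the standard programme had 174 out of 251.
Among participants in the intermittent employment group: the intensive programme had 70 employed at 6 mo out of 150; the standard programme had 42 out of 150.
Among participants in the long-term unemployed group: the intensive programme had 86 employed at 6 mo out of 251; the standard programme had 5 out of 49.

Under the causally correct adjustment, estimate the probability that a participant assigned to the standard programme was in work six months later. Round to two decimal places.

Since prior employment history is a pre-existing factor (not a product of the programme) and it affects the outcome on its own, it is a confounder. The stratified rates, not the pooled rate, identify the causal effect.
Standardising the standard programme to the population prior employment history mix: 0.333·174/251 + 0.333·42/150 + 0.333·5/49 = 0.358.

0.36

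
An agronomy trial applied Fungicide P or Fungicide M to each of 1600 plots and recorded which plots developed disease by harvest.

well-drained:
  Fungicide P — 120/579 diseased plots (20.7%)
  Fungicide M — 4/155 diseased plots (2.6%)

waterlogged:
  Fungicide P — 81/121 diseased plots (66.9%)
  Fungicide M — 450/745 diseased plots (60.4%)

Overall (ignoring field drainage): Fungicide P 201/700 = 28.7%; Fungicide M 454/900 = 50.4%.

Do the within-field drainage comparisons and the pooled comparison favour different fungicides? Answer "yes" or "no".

Within each field drainage level (well-drained 20.7% vs 2.6%; waterlogged 66.9% vs 60.4%), Fungicide M has the lower rate every time. Pooled: 28.7% vs 50.4% — Fungicide P has the lower rate overall. The two comparisons disagree.

yes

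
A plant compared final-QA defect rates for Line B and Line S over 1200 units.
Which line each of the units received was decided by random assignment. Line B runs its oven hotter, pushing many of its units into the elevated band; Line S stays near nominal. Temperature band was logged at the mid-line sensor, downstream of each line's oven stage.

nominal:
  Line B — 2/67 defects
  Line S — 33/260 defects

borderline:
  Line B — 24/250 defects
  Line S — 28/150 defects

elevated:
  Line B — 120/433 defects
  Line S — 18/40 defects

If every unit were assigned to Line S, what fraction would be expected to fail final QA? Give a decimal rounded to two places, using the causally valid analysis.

Within every in-process temperature band level Line B has the lower rate, yet pooled Line S does — Simpson's reversal.
Stratifying would compare lines among units the lines themselves sorted into in-process temperature band groups — a form of selection on an intermediate. The unconditioned pooled rates give the total causal effect.
So P(outcome | do(Line S)) is just the pooled rate for Line S: 79/450 = 0.176.

0.18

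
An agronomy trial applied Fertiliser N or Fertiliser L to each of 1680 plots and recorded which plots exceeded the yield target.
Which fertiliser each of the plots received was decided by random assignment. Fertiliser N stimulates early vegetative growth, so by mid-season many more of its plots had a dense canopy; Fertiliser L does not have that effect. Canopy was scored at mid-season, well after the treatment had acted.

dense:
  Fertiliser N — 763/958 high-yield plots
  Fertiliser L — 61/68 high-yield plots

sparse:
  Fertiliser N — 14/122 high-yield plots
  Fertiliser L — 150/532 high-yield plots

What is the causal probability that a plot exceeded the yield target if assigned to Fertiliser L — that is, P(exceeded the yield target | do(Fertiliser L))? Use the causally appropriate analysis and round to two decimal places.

Within every mid-season canopy level Fertiliser L has the higher rate, yet pooled Fertiliser N does — Simpson's reversal.
Stratifying would compare fertilisers among plots the fertilisers themselves sorted into mid-season canopy groups — a form of selection on an intermediate. The unconditioned pooled rates give the total causal effect.
So P(outcome | do(Fertiliser L)) is just the pooled rate for Fertiliser L: 211/600 = 0.352.

0.35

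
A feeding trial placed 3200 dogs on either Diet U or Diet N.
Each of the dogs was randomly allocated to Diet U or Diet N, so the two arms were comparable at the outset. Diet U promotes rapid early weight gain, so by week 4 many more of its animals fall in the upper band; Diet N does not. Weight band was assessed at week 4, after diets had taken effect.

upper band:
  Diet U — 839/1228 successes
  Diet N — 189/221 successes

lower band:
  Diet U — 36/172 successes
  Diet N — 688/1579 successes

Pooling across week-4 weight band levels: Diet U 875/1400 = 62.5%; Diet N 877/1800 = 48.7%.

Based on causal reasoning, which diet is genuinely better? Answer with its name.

Week-4 weight band is downstream of the diet. One should not condition on a consequence of treatment, so the overall rates are the right comparison.
Pooled: Diet U 62.5% vs Diet N 48.7%; Diet U is higher overall.

Diet U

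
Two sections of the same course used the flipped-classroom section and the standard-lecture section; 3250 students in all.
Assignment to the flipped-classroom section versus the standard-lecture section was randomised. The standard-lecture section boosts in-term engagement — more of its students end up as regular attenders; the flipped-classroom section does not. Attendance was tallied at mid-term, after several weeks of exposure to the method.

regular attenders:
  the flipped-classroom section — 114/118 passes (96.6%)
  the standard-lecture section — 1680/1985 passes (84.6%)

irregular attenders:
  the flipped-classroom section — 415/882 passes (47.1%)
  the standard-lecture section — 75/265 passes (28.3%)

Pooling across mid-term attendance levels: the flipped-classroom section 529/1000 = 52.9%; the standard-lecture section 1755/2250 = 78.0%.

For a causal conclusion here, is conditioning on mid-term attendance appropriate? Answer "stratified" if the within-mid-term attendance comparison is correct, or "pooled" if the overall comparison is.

the flipped-classroom section is higher inside every mid-term attendance stratum but the standard-lecture section is higher in aggregate. Whether to stratify depends on how mid-term attendance relates to the teaching method.
Mid-term attendance lies on the pathway teaching method → mid-term attendance → outcome, so adjusting for it blocks the indirect effect. For the total causal effect of teaching method, use the unadjusted pooled rates.
Pooled: the flipped-classroom section 52.9% vs the standard-lecture section 78.0%; the standard-lecture section is higher overall.

pooled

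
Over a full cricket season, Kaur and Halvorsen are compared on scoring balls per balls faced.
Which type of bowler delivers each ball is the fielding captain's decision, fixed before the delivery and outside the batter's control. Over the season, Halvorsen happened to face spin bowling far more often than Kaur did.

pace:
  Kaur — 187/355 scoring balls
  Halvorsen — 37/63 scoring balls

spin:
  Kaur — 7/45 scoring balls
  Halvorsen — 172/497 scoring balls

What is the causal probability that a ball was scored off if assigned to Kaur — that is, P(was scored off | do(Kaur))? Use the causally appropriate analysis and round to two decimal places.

The imbalance in bowling type arose from how balls faced were allocated, not from anything the player did; and bowling type independently affects the outcome. The pooled gap is confounded — condition on bowling type.
Standardising Kaur to the population bowling type mix: 0.435·187/355 + 0.565·7/45 = 0.317.

0.32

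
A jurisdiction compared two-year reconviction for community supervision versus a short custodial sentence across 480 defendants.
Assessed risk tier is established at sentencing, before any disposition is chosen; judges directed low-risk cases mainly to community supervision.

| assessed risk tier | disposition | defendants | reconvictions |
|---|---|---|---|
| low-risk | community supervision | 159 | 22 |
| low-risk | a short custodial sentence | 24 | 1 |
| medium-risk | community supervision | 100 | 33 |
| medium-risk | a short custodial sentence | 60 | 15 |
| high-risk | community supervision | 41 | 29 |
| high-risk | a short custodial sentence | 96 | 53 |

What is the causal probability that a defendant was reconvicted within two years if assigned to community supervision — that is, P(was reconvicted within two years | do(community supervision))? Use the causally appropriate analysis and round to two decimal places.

The assessed risk tier-specific comparison favours a short custodial sentence throughout, but the pooled figures favour community supervision. The question is whether to condition on assessed risk tier.
Here assessed risk tier is a common cause — it drives both which disposition a case falls under and the outcome. The crude comparison mixes populations; the stratum-specific rates are the causally relevant ones.
Standardising community supervision to the population assessed risk tier mix: 0.381·22/159 + 0.333·33/100 + 0.285·29/41 = 0.365.

0.36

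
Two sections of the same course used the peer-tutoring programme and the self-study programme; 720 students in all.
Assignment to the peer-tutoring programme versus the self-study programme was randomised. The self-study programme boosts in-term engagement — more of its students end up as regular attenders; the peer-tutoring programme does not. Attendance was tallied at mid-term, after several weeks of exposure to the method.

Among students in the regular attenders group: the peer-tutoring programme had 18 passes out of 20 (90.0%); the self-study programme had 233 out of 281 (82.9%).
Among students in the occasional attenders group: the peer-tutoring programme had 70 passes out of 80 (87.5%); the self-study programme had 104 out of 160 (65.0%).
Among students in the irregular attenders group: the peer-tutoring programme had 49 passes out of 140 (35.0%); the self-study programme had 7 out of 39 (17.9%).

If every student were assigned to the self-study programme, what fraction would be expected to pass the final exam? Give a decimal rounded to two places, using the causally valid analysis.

Mid-term attendance lies on the pathway teaching method → mid-term attendance → outcome, so adjusting for it blocks the indirect effect. For the total causal effect of teaching method, use the unadjusted pooled rates.
So P(outcome | do(the self-study programme)) is just the pooled rate for the self-study programme: 344/480 = 0.717.

0.72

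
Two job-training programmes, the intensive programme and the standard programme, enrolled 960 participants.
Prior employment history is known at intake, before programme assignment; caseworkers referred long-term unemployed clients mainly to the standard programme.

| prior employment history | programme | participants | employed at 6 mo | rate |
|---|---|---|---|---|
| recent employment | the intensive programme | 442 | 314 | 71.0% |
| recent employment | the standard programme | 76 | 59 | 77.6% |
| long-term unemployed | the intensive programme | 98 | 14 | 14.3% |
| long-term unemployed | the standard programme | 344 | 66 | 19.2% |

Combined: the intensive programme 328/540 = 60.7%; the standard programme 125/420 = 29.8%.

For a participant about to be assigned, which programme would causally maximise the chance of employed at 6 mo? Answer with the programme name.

the standard programme

Prior employment history differs across programmes for reasons unrelated to any effect of the programme itself, and it separately predicts the outcome — a classic confounder. We must compare within prior employment history levels.
Within each level — recent employment: 71.0% vs 77.6%; long-term unemployed: 14.3% vs 19.2% — the standard programme is higher every time.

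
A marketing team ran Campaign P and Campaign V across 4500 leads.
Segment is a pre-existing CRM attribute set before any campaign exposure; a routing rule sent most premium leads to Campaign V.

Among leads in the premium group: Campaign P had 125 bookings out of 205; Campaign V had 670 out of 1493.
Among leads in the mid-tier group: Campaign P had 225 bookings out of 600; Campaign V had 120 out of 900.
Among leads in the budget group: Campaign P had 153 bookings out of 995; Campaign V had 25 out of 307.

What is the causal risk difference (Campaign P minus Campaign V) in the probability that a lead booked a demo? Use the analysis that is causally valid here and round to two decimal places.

+0.16

Here customer segment is a common cause — it drives both which campaign a case falls under and the outcome. The crude comparison mixes populations; the stratum-specific rates are the causally relevant ones.
Adjusting over the population distribution of customer segment: 0.377·(0.610−0.449) + 0.333·(0.375−0.133) + 0.289·(0.154−0.081) = +0.162.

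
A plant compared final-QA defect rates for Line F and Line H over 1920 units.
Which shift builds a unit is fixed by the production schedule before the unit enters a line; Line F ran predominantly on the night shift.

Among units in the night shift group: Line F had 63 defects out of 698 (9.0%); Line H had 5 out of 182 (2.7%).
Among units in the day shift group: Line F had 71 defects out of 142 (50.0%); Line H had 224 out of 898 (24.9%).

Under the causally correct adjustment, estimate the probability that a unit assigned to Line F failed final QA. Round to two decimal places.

The imbalance in shift arose from how units were allocated, not from anything the line did; and shift independently affects the outcome. The pooled gap is confounded — condition on shift.
Standardising Line F to the population shift mix: 0.458·63/698 + 0.542·71/142 = 0.312.

0.31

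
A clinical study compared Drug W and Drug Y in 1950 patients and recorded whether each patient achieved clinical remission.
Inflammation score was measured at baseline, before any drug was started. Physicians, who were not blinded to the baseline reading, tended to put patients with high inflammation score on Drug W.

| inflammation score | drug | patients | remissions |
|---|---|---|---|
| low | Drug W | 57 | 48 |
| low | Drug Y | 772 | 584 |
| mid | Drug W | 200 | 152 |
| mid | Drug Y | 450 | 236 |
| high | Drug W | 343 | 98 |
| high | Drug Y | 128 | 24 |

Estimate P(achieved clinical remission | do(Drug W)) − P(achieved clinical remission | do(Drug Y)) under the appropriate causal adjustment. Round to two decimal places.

+0.14

Inflammation score satisfies the back-door criterion: it is not a descendant of the drug, and it blocks the spurious path from drug to outcome. Adjusting for it (i.e., using the within-inflammation score rates) gives the causal effect.
Adjusting over the population distribution of inflammation score: 0.425·(0.842−0.756) + 0.333·(0.760−0.524) + 0.242·(0.286−0.188) = +0.139.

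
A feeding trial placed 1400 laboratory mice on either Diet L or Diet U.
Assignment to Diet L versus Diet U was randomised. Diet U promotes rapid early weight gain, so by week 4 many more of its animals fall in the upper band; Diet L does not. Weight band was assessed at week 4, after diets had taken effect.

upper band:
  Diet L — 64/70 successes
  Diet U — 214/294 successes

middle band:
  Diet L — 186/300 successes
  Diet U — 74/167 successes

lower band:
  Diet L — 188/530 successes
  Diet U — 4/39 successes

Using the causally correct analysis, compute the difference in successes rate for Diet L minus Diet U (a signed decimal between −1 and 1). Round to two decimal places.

-0.10

The distribution of week-4 weight band is itself part of what the diet does — it is an intermediate outcome. Holding it fixed would remove that part of the effect; the total effect is the pooled difference.
The causal difference is the pooled difference: 0.487 − 0.584 = -0.097.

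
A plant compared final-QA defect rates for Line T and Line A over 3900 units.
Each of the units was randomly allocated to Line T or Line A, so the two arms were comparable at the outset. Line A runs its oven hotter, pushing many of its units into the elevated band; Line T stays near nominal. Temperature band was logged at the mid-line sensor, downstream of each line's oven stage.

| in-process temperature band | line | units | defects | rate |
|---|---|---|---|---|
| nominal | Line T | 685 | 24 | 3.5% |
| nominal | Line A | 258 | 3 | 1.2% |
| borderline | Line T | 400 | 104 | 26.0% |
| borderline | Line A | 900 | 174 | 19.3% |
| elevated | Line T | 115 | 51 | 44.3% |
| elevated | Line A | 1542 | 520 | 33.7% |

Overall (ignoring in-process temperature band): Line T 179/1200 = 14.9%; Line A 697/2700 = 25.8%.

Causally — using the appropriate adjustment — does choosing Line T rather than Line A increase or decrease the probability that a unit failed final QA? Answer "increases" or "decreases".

In-process temperature band here is a post-treatment variable shaped by the line; conditioning on it would introduce bias rather than remove it. The overall comparison is the causal one.
Pooled: Line T 14.9% vs Line A 25.8%; Line T is lower overall.

decreases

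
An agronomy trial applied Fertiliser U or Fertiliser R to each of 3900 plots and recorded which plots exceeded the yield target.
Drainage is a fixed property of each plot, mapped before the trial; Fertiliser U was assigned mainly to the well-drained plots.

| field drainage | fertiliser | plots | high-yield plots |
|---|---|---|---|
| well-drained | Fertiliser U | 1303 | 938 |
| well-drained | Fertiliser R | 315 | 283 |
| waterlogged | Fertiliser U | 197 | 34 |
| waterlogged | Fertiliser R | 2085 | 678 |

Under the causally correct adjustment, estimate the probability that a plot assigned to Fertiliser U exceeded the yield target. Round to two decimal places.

0.40

Nothing the fertiliser does changes field drainage; the imbalance is an allocation artefact. With field drainage also predicting the outcome, the pooled figure is confounded, and the within-stratum comparison is the causal one.
Standardising Fertiliser U to the population field drainage mix: 0.415·938/1303 + 0.585·34/197 = 0.400.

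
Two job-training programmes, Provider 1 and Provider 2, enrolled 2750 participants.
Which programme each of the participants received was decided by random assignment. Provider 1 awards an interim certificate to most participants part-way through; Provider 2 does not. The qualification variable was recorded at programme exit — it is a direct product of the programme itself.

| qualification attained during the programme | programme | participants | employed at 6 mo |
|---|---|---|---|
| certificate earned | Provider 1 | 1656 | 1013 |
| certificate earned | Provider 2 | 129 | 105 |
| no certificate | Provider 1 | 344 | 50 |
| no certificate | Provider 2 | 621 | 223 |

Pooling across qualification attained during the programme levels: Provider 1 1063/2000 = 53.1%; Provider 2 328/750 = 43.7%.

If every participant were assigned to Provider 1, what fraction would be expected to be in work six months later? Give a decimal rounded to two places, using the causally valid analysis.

The stratified and pooled comparisons disagree (Provider 2 wins within each qualification attained during the programme; Provider 1 wins overall), so the answer turns on the causal role of qualification attained during the programme.
Stratifying would compare programmes among participants the programmes themselves sorted into qualification attained during the programme groups — a form of selection on an intermediate. The unconditioned pooled rates give the total causal effect.
So P(outcome | do(Provider 1)) is just the pooled rate for Provider 1: 1063/2000 = 0.531.

0.53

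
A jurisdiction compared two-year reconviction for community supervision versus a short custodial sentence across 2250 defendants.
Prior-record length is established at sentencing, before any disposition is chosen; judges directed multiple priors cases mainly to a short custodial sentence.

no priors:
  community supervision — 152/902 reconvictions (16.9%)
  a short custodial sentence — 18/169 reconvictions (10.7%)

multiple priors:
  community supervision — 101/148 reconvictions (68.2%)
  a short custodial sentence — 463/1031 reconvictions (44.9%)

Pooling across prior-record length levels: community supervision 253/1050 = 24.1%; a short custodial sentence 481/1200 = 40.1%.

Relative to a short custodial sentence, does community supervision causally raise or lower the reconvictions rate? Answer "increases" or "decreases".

Nothing the disposition does changes prior-record length; the imbalance is an allocation artefact. With prior-record length also predicting the outcome, the pooled figure is confounded, and the within-stratum comparison is the causal one.
Within each level — no priors: 16.9% vs 10.7%; multiple priors: 68.2% vs 44.9% — a short custodial sentence is lower every time.

increases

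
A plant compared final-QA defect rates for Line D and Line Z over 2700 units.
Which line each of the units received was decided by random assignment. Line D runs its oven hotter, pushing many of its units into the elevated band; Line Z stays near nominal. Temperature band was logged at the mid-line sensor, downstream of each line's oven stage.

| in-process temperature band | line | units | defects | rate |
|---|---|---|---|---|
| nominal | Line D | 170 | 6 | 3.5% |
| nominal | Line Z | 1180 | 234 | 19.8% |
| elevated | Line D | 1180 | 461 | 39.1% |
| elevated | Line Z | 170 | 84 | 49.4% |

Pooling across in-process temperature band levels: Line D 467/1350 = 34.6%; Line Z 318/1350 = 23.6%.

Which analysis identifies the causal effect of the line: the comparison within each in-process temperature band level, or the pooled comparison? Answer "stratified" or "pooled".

Stratifying would compare lines among units the lines themselves sorted into in-process temperature band groups — a form of selection on an intermediate. The unconditioned pooled rates give the total causal effect.
Pooled: Line D 34.6% vs Line Z 23.6%; Line Z is lower overall.

pooled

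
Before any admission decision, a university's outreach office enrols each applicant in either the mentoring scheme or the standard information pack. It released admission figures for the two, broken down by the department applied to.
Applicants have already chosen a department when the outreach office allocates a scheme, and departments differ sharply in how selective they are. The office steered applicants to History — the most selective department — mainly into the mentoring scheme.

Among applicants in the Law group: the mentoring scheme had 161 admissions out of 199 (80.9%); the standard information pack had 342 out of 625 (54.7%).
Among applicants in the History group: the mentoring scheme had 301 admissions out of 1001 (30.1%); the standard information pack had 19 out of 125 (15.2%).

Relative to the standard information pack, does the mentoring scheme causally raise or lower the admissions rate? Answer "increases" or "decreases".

increases

The stratified and pooled comparisons disagree (the mentoring scheme wins within each department; the standard information pack wins overall), so the answer turns on the causal role of department.
Department is set before the outreach scheme has any effect — it is not caused by the outreach scheme — and it independently drives the outcome. That makes it a confounder, so the causal comparison is within department levels.
Within each level — Law: 80.9% vs 54.7%; History: 30.1% vs 15.2% — the mentoring scheme is higher every time.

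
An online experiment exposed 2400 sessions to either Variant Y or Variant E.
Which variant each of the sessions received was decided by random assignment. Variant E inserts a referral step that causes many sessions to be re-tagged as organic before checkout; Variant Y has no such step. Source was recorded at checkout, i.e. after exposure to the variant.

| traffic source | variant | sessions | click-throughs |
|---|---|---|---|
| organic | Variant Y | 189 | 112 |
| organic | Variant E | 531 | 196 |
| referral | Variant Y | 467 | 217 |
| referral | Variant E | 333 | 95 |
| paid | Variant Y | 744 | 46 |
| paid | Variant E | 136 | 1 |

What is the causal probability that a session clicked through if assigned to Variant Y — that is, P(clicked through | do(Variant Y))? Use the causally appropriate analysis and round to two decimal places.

Within every traffic source level Variant Y has the higher rate, yet pooled Variant E does — Simpson's reversal.
Traffic source here is a post-treatment variable shaped by the variant; conditioning on it would introduce bias rather than remove it. The overall comparison is the causal one.
So P(outcome | do(Variant Y)) is just the pooled rate for Variant Y: 375/1400 = 0.268.

0.27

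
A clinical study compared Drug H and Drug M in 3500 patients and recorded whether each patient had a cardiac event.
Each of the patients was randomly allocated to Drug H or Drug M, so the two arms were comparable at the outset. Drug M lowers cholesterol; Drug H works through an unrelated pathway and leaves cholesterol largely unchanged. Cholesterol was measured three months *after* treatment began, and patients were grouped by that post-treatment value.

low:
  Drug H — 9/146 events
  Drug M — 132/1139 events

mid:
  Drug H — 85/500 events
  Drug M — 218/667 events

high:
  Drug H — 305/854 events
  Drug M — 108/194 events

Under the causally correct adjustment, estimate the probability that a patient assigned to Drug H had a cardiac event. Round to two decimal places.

Cholesterol is recorded after the drug and is itself shifted by it — it sits on the causal path from drug to outcome. Conditioning on a mediator would strip out part of the effect we want; the pooled comparison gives the total causal effect.
So P(outcome | do(Drug H)) is just the pooled rate for Drug H: 399/1500 = 0.266.

0.27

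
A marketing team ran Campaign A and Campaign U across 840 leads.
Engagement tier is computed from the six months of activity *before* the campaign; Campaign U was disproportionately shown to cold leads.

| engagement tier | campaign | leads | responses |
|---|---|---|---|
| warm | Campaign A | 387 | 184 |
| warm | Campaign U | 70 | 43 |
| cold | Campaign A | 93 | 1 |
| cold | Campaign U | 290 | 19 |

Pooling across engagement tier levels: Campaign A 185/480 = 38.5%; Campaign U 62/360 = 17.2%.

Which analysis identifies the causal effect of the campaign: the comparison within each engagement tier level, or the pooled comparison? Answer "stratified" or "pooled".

Within every engagement tier level Campaign U has the higher rate, yet pooled Campaign A does — Simpson's reversal.
Engagement tier satisfies the back-door criterion: it is not a descendant of the campaign, and it blocks the spurious path from campaign to outcome. Adjusting for it (i.e., using the within-engagement tier rates) gives the causal effect.
Within each level — warm: 47.5% vs 61.4%; cold: 1.1% vs 6.6% — Campaign U is higher every time.

stratified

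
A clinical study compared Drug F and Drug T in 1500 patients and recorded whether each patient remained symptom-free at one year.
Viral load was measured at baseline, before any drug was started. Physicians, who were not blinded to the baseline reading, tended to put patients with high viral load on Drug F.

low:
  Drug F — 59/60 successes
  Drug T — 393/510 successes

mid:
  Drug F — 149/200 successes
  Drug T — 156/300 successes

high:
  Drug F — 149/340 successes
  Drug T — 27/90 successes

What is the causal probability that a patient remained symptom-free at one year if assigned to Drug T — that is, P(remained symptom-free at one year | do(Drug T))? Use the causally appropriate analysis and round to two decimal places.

Drug F is higher inside every viral load stratum but Drug T is higher in aggregate. Whether to stratify depends on how viral load relates to the drug.
Viral load is set before the drug has any effect — it is not caused by the drug — and it independently drives the outcome. That makes it a confounder, so the causal comparison is within viral load levels.
Standardising Drug T to the population viral load mix: 0.380·393/510 + 0.333·156/300 + 0.287·27/90 = 0.552.

0.55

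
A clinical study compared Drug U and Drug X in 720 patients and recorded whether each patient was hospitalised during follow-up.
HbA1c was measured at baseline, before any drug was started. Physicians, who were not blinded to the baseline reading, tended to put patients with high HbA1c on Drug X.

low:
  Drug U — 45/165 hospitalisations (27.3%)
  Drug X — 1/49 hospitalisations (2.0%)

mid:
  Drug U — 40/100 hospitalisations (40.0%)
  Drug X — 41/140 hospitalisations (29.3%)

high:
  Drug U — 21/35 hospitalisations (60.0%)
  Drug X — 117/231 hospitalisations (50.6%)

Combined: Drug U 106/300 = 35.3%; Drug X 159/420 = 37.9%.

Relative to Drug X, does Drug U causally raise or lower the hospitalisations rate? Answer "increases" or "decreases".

increases

Drug X is lower inside every HbA1c stratum but Drug U is lower in aggregate. Whether to stratify depends on how HbA1c relates to the drug.
The imbalance in HbA1c arose from how patients were allocated, not from anything the drug did; and HbA1c independently affects the outcome. The pooled gap is confounded — condition on HbA1c.
Within each level — low: 27.3% vs 2.0%; mid: 40.0% vs 29.3%; high: 60.0% vs 50.6% — Drug X is lower every time.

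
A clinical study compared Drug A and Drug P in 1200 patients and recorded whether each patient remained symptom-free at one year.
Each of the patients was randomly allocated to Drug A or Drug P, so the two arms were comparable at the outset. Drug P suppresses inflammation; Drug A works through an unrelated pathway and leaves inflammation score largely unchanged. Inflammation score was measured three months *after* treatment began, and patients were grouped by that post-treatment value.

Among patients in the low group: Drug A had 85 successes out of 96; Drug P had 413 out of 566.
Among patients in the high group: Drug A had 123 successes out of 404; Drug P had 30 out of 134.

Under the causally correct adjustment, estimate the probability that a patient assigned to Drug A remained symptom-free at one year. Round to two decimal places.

The distribution of inflammation score is itself part of what the drug does — it is an intermediate outcome. Holding it fixed would remove that part of the effect; the total effect is the pooled difference.
So P(outcome | do(Drug A)) is just the pooled rate for Drug A: 208/500 = 0.416.

0.42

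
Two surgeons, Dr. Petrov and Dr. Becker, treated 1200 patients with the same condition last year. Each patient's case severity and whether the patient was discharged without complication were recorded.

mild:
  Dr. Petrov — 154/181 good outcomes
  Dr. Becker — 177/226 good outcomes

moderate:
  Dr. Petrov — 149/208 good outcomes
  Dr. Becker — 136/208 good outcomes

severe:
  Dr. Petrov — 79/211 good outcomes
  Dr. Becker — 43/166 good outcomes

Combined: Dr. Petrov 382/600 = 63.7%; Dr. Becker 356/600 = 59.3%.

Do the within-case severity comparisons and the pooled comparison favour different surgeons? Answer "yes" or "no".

Within each case severity level (mild 85.1% vs 78.3%; moderate 71.6% vs 65.4%; severe 37.4% vs 25.9%), Dr. Petrov has the higher rate every time. Pooled: 63.7% vs 59.3% — Dr. Petrov has the higher rate overall. They agree.

no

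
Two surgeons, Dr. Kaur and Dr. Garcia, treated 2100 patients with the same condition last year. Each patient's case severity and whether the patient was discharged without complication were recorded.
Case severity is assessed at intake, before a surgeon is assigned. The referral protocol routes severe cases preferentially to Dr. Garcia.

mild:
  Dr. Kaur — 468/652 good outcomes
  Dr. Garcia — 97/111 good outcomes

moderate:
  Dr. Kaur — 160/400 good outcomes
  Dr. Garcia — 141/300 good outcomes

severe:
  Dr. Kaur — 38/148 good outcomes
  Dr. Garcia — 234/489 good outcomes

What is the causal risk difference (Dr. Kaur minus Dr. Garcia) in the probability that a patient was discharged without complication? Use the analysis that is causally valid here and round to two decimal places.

Within every case severity level Dr. Garcia has the higher rate, yet pooled Dr. Kaur does — Simpson's reversal.
Case severity differs across surgeons for reasons unrelated to any effect of the surgeon itself, and it separately predicts the outcome — a classic confounder. We must compare within case severity levels.
Adjusting over the population distribution of case severity: 0.363·(0.718−0.874) + 0.333·(0.400−0.470) + 0.303·(0.257−0.479) = -0.147.

-0.15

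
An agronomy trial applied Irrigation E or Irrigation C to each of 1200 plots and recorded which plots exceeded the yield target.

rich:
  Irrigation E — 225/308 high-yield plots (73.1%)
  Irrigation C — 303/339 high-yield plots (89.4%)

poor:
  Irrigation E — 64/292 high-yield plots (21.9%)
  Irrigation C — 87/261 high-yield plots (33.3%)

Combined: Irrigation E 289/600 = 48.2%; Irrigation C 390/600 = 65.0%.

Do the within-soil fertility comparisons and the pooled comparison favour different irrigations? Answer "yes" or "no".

no

Within each soil fertility level (rich 73.1% vs 89.4%; poor 21.9% vs 33.3%), Irrigation C has the higher rate every time. Pooled: 48.2% vs 65.0% — Irrigation C has the higher rate overall. They agree.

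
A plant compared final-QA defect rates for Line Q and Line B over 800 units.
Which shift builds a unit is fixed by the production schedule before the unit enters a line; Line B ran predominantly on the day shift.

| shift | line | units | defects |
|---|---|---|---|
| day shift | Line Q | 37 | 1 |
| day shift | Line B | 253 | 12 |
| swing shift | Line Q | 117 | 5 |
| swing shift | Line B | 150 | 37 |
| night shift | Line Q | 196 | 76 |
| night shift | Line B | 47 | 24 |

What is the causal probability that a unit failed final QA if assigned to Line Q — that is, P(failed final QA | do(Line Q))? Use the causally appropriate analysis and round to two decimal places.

The shift-specific comparison favours Line Q throughout, but the pooled figures favour Line B. The question is whether to condition on shift.
Shift satisfies the back-door criterion: it is not a descendant of the line, and it blocks the spurious path from line to outcome. Adjusting for it (i.e., using the within-shift rates) gives the causal effect.
Standardising Line Q to the population shift mix: 0.362·1/37 + 0.334·5/117 + 0.304·76/196 = 0.142.

0.14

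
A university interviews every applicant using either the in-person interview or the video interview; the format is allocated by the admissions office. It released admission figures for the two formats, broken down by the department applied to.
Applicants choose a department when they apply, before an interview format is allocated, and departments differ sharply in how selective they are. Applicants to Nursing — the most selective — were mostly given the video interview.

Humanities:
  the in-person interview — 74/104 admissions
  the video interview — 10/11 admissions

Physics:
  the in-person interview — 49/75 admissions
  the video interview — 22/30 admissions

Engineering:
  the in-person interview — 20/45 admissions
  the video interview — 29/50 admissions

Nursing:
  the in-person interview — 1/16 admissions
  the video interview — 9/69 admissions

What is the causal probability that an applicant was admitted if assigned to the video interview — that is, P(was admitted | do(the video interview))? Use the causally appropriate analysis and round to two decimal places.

0.62

Here department is a common cause — it drives both which interview format a case falls under and the outcome. The crude comparison mixes populations; the stratum-specific rates are the causally relevant ones.
Standardising the video interview to the population department mix: 0.287·10/11 + 0.263·22/30 + 0.237·29/50 + 0.212·9/69 = 0.619.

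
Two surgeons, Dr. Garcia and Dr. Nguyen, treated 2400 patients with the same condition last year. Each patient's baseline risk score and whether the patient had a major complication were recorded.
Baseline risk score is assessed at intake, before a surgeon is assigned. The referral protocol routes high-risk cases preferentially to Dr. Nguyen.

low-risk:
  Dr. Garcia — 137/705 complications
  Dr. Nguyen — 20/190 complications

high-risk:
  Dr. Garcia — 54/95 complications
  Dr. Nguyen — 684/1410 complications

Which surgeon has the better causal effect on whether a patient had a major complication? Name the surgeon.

Dr. Nguyen

The baseline risk score-specific comparison favours Dr. Nguyen throughout, but the pooled figures favour Dr. Garcia. The question is whether to condition on baseline risk score.
Baseline risk score satisfies the back-door criterion: it is not a descendant of the surgeon, and it blocks the spurious path from surgeon to outcome. Adjusting for it (i.e., using the within-baseline risk score rates) gives the causal effect.
Within each level — low-risk: 19.4% vs 10.5%; high-risk: 56.8% vs 48.5% — Dr. Nguyen is lower every time.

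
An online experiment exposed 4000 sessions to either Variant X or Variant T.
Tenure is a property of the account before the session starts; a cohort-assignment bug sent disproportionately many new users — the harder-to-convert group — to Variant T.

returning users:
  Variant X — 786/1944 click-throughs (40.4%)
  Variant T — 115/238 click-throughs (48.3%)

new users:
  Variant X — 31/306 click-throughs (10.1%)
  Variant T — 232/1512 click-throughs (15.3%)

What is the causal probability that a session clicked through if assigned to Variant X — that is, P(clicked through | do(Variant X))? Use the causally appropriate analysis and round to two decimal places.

0.27

Variant T is higher inside every user tenure stratum but Variant X is higher in aggregate. Whether to stratify depends on how user tenure relates to the variant.
Since user tenure is a pre-existing factor (not a product of the variant) and it affects the outcome on its own, it is a confounder. The stratified rates, not the pooled rate, identify the causal effect.
Standardising Variant X to the population user tenure mix: 0.545·786/1944 + 0.455·31/306 = 0.267.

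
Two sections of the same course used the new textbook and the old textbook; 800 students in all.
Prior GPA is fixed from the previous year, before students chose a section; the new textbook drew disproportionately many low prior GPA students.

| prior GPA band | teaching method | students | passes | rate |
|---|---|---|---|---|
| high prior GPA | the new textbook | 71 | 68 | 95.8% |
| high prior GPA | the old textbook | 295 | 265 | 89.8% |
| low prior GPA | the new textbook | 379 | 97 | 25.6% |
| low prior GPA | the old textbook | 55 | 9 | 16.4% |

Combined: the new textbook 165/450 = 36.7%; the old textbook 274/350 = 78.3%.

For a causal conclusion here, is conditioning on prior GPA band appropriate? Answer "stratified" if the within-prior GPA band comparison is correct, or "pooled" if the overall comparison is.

The imbalance in prior GPA band arose from how students were allocated, not from anything the teaching method did; and prior GPA band independently affects the outcome. The pooled gap is confounded — condition on prior GPA band.
Within each level — high prior GPA: 95.8% vs 89.8%; low prior GPA: 25.6% vs 16.4% — the new textbook is higher every time.

stratified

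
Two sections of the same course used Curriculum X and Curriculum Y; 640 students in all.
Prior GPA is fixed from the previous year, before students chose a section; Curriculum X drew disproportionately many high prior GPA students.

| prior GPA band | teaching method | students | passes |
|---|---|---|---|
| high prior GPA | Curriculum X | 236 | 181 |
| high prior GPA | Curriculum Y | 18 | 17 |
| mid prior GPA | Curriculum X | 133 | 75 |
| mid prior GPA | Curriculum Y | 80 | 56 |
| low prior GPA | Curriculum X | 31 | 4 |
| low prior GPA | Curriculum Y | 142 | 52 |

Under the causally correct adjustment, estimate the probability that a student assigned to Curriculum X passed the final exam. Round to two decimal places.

Prior GPA band differs across teaching methods for reasons unrelated to any effect of the teaching method itself, and it separately predicts the outcome — a classic confounder. We must compare within prior GPA band levels.
Standardising Curriculum X to the population prior GPA band mix: 0.397·181/236 + 0.333·75/133 + 0.270·4/31 = 0.527.

0.53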